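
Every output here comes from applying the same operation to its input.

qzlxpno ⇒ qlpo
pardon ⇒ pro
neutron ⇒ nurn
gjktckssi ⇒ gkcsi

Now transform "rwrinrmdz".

rrnmz

The rule is to keep every other character starting from the first (positions 1st, 3rd, 5th, ...).
"rwrinrmdz" → "rrnmz".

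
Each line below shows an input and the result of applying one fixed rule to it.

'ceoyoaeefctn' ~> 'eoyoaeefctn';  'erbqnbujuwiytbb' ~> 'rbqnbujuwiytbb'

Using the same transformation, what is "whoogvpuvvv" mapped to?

hoogvpuvvv

Looking at the pairs, the operation is to delete the first character.
On "whoogvpuvvv" that produces "hoogvpuvvv".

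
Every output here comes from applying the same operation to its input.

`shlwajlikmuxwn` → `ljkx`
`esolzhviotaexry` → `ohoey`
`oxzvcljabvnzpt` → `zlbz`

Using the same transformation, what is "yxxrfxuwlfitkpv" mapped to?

xxltv

The pattern: keep one character in every 3, starting at position 3 (positions 3rd, 6th, 9th, ...).
"yxxrfxuwlfitkpv" → "xxltv".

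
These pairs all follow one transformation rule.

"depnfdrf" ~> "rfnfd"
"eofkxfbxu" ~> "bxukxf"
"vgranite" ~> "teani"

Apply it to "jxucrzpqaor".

Looking at the pairs, the operation is to delete the first 3 characters, then move the first 3 characters to the end (rotate left by 3).
On "jxucrzpqaor": the first step gives "crzpqaor", and the second then gives "pqaorcrz".

pqaorcrz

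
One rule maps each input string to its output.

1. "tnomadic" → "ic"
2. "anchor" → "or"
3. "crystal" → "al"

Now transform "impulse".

se

The pattern: keep only the last 2 characters.
On "impulse" that produces "se".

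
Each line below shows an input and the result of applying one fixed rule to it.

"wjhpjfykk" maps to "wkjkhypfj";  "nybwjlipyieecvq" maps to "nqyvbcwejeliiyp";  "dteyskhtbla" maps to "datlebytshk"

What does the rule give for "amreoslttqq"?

aqmqrtetols

In each case the input is transformed by: take characters alternately from the front and the back (1st, last, 2nd, 2nd-last, ...).
On "amreoslttqq" that produces "aqmqrtetols".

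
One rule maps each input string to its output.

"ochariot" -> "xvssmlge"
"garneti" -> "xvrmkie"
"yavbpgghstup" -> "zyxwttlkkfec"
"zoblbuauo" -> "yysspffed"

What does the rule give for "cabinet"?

xrmigfe

Rule — shift every letter 4 places forward in the alphabet (wrapping around), then sort the characters into reverse alphabetical order.
For "cabinet", step one produces "gefmrix"; step two turns that into "xrmigfe".
(Check on "ochariot": → "sglevmsx" → "xvssmlge" ✓)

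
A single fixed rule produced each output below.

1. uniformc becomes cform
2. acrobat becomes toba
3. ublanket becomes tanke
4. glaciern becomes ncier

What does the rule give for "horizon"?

The transformation: delete the first 3 characters, then move the last character to the front.
For "horizon" the result is "nizo".

nizo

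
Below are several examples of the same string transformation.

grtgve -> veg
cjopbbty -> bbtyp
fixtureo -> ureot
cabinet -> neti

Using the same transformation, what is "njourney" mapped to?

What's happening: delete the first 3 characters, then move the first character to the end.
Applying both steps to "njourney": "urney", then "rneyu".

rneyu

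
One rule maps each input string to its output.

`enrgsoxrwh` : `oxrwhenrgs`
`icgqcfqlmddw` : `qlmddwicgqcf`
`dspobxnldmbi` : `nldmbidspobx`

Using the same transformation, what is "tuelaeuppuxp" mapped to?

The pattern: swap the front and back halves of the string.
Applying that to "tuelaeuppuxp" gives "uppuxptuelae".

uppuxptuelae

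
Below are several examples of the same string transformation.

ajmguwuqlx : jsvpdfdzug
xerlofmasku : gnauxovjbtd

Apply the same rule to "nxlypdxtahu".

wguhymgcjqd

What's happening: shift every letter 9 places forward in the alphabet (wrapping around).
On "nxlypdxtahu" that produces "wguhymgcjqd".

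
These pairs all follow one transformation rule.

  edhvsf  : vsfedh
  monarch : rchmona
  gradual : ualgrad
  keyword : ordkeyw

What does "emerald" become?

The transformation: move the last 3 characters to the front (rotate right by 3).
For "emerald" the result is "aldemer".

aldemer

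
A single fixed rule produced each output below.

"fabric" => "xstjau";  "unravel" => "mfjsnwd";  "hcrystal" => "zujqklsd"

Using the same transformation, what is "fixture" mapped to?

xaplmjw

Each output is the input with this applied: shift every letter 8 places backward in the alphabet (wrapping around).
On "fixture" that produces "xaplmjw".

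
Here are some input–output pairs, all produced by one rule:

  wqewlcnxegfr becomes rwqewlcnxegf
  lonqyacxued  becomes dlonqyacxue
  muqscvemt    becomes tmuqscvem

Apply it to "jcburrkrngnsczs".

The transformation: move the last character to the front.
For "jcburrkrngnsczs" the result is "sjcburrkrngnscz".

sjcburrkrngnscz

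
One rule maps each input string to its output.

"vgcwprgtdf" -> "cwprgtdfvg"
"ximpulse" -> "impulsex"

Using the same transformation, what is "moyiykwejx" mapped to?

yiykwejxmo

The pattern: move the last 3 characters to the front (rotate right by 3), then swap the front and back halves of the string.
Starting from "moyiykwejx": after the first operation, "ejxmoyiykw"; after the second, "yiykwejxmo".
(Check on "ximpulse": → "lseximpu" → "impulsex" ✓)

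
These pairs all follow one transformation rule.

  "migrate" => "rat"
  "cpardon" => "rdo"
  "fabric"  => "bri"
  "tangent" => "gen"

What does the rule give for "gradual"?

In each case the input is transformed by: move the last character to the front, then keep only the last 3 characters.
Starting from "gradual": after the first operation, "lgradua"; after the second, "dua".

dua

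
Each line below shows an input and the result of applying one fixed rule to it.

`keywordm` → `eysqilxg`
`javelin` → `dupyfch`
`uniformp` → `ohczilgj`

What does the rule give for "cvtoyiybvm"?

wpniscsvpg

What's happening: shift every letter 6 places backward in the alphabet (wrapping around).
"cvtoyiybvm" → "wpniscsvpg".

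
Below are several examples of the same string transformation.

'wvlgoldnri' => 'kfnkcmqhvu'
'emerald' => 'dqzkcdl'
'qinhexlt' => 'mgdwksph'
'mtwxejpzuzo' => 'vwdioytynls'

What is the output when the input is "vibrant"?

Looking at the pairs, the operation is to shift every letter 1 place backward in the alphabet (wrapping around), then move the first 2 characters to the end (rotate left by 2).
Starting from "vibrant": after the first operation, "uhaqzms"; after the second, "aqzmsuh".

aqzmsuh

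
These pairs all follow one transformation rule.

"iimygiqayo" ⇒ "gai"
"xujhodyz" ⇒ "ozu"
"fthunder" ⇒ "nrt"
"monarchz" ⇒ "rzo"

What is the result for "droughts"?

gsr

What's happening: keep one character in every 3, starting at position 2 (positions 2nd, 5th, 8th, ...), then move the first character to the end.
"droughts" → "rgs" → "gsr".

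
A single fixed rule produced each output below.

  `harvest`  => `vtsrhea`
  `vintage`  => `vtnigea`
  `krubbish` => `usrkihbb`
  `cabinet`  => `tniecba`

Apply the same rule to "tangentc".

ttnngeca

In each case the input is transformed by: sort the characters into reverse alphabetical order.
Applying that to "tangentc" gives "ttnngeca".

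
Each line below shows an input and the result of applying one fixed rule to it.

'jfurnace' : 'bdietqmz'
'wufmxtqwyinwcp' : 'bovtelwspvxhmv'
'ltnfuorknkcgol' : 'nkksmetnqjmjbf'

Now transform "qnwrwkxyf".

xepmvqvjw

The transformation: move the last 2 characters to the front (rotate right by 2), then shift every letter 1 place backward in the alphabet (wrapping around).
"qnwrwkxyf" → "yfqnwrwkx" → "xepmvqvjw".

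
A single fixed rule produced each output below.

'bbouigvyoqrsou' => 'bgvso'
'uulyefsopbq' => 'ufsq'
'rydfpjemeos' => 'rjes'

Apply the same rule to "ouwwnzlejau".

ozlu

Rule — swap each adjacent pair of characters (1↔2, 3↔4, ...), then keep one character in every 3, starting at position 2 (positions 2nd, 5th, 8th, ...).
Working it through for "ouwwnzlejau": intermediate "uowwznelaju", final "ozlu".
(Check on "uulyefsopbq": → "uuylfeosbpq" → "ufsq" ✓)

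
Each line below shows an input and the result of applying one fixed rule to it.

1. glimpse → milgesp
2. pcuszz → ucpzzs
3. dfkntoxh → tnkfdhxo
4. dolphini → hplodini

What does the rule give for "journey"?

The transformation: reverse the string, then move the first 3 characters to the end (rotate left by 3).
Starting from "journey": after the first operation, "yenruoj"; after the second, "ruojyen".

ruojyen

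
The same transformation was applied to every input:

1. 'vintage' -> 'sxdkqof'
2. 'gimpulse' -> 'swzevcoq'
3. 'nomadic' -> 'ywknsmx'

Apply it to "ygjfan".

qtpkxi

The transformation: shift every letter 10 places forward in the alphabet (wrapping around), then move the first character to the end.
Working it through for "ygjfan": intermediate "iqtpkx", final "qtpkxi".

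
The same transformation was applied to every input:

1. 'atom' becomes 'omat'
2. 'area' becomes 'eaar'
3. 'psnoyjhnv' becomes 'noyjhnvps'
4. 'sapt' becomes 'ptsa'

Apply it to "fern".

rnfe

The transformation: move the first 2 characters to the end (rotate left by 2).
Applying that to "fern" gives "rnfe".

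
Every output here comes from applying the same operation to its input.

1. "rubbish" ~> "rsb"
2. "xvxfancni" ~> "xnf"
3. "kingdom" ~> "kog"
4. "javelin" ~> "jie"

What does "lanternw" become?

In each case the input is transformed by: take characters alternately from the front and the back (1st, last, 2nd, 2nd-last, ...), then keep one character in every 3, starting at position 1 (positions 1st, 4th, 7th, ...).
Starting from "lanternw": after the first operation, "lwannrte"; after the second, "lnt".
(Check on "javelin": → "jnaivle" → "jie" ✓)

lnt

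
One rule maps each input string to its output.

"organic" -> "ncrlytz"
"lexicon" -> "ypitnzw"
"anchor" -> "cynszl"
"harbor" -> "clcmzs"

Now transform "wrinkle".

pctyvwh

In each case the input is transformed by: swap the first and last characters, then shift every letter 11 places forward in the alphabet (wrapping around).
"wrinkle" → "erinklw" → "pctyvwh".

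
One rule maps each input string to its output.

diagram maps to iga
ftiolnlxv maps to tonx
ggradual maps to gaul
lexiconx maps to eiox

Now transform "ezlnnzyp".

znzp

The transformation: keep every other character starting from the second (positions 2nd, 4th, 6th, ...).
Applying that to "ezlnnzyp" gives "znzp".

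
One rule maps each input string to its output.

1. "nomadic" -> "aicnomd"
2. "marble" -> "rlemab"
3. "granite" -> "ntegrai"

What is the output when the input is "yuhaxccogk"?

cgkyuhaxco

Looking at the pairs, the operation is to move the last 3 characters to the front (rotate right by 3), then swap the first and last characters.
"yuhaxccogk" → "ogkyuhaxcc" → "cgkyuhaxco".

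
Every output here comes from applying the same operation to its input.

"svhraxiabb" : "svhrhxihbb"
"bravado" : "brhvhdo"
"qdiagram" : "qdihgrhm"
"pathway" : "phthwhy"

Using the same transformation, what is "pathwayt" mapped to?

Rule — replace every "a" with "h".
On "pathwayt" that produces "phthwhyt".

phthwhyt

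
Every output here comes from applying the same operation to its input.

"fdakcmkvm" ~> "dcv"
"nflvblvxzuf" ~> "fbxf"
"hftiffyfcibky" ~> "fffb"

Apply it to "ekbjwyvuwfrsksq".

kwurs

Looking at the pairs, the operation is to keep one character in every 3, starting at position 2 (positions 2nd, 5th, 8th, ...).
So "ekbjwyvuwfrsksq" becomes "kwurs".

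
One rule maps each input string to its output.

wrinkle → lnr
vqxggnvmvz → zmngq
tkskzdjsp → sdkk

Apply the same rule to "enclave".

In each case the input is transformed by: keep every other character starting from the second (positions 2nd, 4th, 6th, ...), then reverse the string.
"enclave" → "nlv" → "vln".

vln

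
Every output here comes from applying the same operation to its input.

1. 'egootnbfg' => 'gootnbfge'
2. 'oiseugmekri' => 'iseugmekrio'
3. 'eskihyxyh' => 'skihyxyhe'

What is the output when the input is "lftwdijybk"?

ftwdijybkl

Looking at the pairs, the operation is to move the first character to the end.
"lftwdijybk" → "ftwdijybkl".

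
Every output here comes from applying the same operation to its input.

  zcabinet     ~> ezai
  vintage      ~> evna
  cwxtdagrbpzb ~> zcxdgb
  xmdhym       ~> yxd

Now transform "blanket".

Looking at the pairs, the operation is to keep every other character starting from the first (positions 1st, 3rd, 5th, ...), then move the last character to the front.
On "blanket": the first step gives "bakt", and the second then gives "tbak".
(Check on "xmdhym": → "xdy" → "yxd" ✓)

tbak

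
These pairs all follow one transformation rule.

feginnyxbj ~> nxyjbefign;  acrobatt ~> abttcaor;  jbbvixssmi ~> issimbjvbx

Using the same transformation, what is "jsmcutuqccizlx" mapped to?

ucczixlsjcmtuq

The transformation: swap each adjacent pair of characters (1↔2, 3↔4, ...), then swap the front and back halves of the string.
For "jsmcutuqccizlx" the result is "ucczixlsjcmtuq".
(Check on "jbbvixssmi": → "bjvbxissim" → "issimbjvbx" ✓)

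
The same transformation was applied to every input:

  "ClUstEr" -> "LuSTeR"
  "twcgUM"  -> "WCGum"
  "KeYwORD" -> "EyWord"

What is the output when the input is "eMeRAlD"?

The pattern: delete the first character, then flip the case of every letter.
Applying both steps to "eMeRAlD": "MeRAlD", then "mEraLd".
(Check on "KeYwORD": → "eYwORD" → "EyWord" ✓)

mEraLd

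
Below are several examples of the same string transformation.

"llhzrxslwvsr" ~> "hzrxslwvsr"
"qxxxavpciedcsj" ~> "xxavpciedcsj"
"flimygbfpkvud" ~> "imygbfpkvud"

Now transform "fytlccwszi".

Each output is the input with this applied: delete the first 2 characters.
For "fytlccwszi" the result is "tlccwszi".

tlccwszi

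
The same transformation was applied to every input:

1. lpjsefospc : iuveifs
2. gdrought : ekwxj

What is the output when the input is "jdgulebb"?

kburr

In each case the input is transformed by: shift every letter 10 places backward in the alphabet (wrapping around), then delete the first 3 characters.
"jdgulebb" → "ztwkburr" → "kburr".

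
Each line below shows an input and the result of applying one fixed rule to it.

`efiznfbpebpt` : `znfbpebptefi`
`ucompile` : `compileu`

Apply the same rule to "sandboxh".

The pattern: swap the front and back halves of the string, then move the last 3 characters to the front (rotate right by 3).
"sandboxh" → "andboxhs".

andboxhs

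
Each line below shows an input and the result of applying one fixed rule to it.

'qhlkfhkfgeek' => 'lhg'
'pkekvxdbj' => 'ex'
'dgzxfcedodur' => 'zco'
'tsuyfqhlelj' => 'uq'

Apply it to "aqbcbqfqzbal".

bqz

The rule is to keep one character in every 3, starting at position 3 (positions 3rd, 6th, 9th, ...), then delete the last character.
On "aqbcbqfqzbal": the first step gives "bqzl", and the second then gives "bqz".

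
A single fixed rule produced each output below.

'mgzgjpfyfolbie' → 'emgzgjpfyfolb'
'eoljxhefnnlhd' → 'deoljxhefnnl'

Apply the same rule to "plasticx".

xplasti

The transformation: move the last character to the front, then delete the last character.
On "plasticx": the first step gives "xplastic", and the second then gives "xplasti".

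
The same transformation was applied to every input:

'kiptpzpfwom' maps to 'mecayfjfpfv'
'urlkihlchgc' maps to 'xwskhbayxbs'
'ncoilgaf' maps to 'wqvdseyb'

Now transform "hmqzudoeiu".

Rule — move the last 3 characters to the front (rotate right by 3), then shift every letter 10 places backward in the alphabet (wrapping around).
On "hmqzudoeiu": the first step gives "eiuhmqzudo", and the second then gives "uykxcgpkte".

uykxcgpkte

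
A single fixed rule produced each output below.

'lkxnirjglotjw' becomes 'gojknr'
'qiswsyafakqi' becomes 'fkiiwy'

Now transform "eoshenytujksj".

The rule is to keep every other character starting from the second (positions 2nd, 4th, 6th, ...), then move the first 3 characters to the end (rotate left by 3).
Starting from "eoshenytujksj": after the first operation, "ohntjs"; after the second, "tjsohn".

tjsohn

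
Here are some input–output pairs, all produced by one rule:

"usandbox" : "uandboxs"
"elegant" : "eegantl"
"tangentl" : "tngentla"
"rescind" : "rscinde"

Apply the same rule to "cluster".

custerl

The pattern: move the first character to the end, then swap the first and last characters.
Working it through for "cluster": intermediate "lusterc", final "custerl".
(Check on "elegant": → "legante" → "eegantl" ✓)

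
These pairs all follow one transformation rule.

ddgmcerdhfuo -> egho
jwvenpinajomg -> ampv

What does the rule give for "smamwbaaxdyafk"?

Each output is the input with this applied: keep one character in every 3, starting at position 3 (positions 3rd, 6th, 9th, ...), then sort the characters into alphabetical order.
Applying both steps to "smamwbaaxdyafk": "abxa", then "aabx".

aabx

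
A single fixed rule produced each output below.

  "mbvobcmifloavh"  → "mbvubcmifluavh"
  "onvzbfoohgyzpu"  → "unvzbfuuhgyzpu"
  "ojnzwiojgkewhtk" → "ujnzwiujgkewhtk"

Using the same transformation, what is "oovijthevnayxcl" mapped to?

uuvijthevnayxcl

Rule — replace every "o" with "u".
"oovijthevnayxcl" → "uuvijthevnayxcl".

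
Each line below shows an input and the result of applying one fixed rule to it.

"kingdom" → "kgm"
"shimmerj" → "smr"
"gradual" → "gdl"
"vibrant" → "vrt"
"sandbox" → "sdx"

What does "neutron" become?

ntn

In each case the input is transformed by: keep one character in every 3, starting at position 1 (positions 1st, 4th, 7th, ...).
Applying that to "neutron" gives "ntn".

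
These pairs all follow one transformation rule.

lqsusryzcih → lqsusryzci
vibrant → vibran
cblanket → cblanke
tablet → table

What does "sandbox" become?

What's happening: delete the last character.
Applying that to "sandbox" gives "sandbo".

sandbo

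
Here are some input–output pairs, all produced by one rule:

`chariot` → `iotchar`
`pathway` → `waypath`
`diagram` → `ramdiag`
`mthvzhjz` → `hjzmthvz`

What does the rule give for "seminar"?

In each case the input is transformed by: move the last 3 characters to the front (rotate right by 3).
So "seminar" becomes "narsemi".

narsemi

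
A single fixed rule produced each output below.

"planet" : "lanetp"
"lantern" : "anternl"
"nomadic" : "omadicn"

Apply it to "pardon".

Looking at the pairs, the operation is to move the first character to the end.
So "pardon" becomes "ardonp".

ardonp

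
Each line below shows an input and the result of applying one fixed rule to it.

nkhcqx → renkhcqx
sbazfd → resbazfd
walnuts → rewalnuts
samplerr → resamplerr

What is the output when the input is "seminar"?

Looking at the pairs, the operation is to prepend "re".
Doing the same to "seminar": "reseminar".

reseminar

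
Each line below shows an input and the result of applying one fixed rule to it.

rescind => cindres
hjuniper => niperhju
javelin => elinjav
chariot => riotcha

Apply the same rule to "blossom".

ssomblo

Rule — move the first 3 characters to the end (rotate left by 3).
"blossom" → "ssomblo".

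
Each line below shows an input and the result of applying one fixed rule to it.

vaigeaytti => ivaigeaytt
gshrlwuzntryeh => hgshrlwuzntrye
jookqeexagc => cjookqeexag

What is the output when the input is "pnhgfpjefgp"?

The transformation: move the last character to the front.
On "pnhgfpjefgp" that produces "ppnhgfpjefg".

ppnhgfpjefg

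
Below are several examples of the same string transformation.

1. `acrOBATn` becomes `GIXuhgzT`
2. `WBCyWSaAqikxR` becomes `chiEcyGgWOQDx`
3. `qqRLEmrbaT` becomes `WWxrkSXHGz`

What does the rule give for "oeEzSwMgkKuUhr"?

The transformation: shift every letter 6 places forward in the alphabet (wrapping around), then flip the case of every letter.
Starting from "oeEzSwMgkKuUhr": after the first operation, "ukKfYcSmqQaAnx"; after the second, "UKkFyCsMQqAaNX".

UKkFyCsMQqAaNX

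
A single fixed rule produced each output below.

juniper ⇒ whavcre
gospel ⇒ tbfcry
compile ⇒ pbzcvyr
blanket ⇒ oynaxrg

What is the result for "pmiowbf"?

Each output is the input with this applied: shift every letter 13 places forward in the alphabet (wrapping around) — i.e. ROT13.
Doing the same to "pmiowbf": "czvbjos".

czvbjos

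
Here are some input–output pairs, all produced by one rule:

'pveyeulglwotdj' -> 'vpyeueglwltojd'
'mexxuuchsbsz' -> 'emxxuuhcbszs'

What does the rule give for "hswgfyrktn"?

Each output is the input with this applied: swap each adjacent pair of characters (1↔2, 3↔4, ...).
Applying that to "hswgfyrktn" gives "shgwyfkrnt".

shgwyfkrnt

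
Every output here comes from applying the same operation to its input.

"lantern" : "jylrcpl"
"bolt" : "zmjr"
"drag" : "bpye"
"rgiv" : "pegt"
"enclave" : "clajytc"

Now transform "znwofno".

xlumdlm

In each case the input is transformed by: shift every letter 2 places backward in the alphabet (wrapping around).
Applying that to "znwofno" gives "xlumdlm".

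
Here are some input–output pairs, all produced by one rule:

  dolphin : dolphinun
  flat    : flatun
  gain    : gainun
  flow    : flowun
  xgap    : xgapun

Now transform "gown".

gownun

What's happening: append "un".
"gown" → "gownun".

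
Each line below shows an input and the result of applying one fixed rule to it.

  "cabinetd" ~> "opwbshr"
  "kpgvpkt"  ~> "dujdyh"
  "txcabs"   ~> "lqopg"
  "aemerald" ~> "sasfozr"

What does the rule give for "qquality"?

The rule is to shift every letter 12 places backward in the alphabet (wrapping around), then delete the first character.
Starting from "qquality": after the first operation, "eeiozwhm"; after the second, "eiozwhm".

eiozwhm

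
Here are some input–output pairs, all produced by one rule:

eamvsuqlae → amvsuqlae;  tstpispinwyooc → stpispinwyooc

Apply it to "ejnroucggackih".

jnroucggackih

The transformation: delete the first character.
Doing the same to "ejnroucggackih": "jnroucggackih".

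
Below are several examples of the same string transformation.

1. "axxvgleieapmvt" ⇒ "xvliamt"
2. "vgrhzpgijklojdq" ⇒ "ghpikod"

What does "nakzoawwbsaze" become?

azawsz

Rule — keep every other character starting from the second (positions 2nd, 4th, 6th, ...).
On "nakzoawwbsaze" that produces "azawsz".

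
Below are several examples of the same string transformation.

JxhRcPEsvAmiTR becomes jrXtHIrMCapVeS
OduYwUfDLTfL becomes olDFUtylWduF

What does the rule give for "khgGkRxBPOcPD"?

KdHpGCgoKprbX

Rule — take characters alternately from the front and the back (1st, last, 2nd, 2nd-last, ...), then flip the case of every letter.
"khgGkRxBPOcPD" → "kDhPgcGOkPRBx" → "KdHpGCgoKprbX".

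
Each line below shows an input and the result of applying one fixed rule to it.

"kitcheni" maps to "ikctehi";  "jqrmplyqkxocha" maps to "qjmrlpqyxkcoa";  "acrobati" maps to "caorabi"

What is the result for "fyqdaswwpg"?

The rule is to swap each adjacent pair of characters (1↔2, 3↔4, ...), then delete the last character.
"fyqdaswwpg" → "yfdqsawwgp" → "yfdqsawwg".

yfdqsawwg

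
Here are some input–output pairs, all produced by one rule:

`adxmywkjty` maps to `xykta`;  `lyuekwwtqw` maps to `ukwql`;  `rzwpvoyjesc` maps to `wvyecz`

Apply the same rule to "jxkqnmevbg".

knebj

Looking at the pairs, the operation is to move the first 2 characters to the end (rotate left by 2), then keep every other character starting from the first (positions 1st, 3rd, 5th, ...).
On "jxkqnmevbg" that produces "knebj".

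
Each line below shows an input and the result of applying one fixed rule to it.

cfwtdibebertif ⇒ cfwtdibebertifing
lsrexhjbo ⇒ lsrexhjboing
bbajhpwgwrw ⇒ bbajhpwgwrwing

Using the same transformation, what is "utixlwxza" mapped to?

In each case the input is transformed by: append "ing".
Applying that to "utixlwxza" gives "utixlwxzaing".

utixlwxzaing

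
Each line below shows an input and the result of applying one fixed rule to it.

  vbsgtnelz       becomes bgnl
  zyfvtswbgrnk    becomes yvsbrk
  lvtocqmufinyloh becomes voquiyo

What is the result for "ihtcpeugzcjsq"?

Each output is the input with this applied: keep every other character starting from the second (positions 2nd, 4th, 6th, ...).
Applying that to "ihtcpeugzcjsq" gives "hcegcs".

hcegcs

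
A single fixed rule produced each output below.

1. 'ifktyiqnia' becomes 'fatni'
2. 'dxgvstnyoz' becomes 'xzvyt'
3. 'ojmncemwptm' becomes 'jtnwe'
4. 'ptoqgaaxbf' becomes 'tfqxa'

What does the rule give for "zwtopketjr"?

wrotk

Each output is the input with this applied: keep every other character starting from the second (positions 2nd, 4th, 6th, ...), then take characters alternately from the front and the back (1st, last, 2nd, 2nd-last, ...).
On "zwtopketjr": the first step gives "woktr", and the second then gives "wrotk".
(Check on "ptoqgaaxbf": → "tqaxf" → "tfqxa" ✓)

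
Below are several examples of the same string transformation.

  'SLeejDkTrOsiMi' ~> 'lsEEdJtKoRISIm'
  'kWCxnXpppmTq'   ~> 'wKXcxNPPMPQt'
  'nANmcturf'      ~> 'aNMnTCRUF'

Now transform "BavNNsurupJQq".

AbnVSnRUPUqjQ

The pattern: swap each adjacent pair of characters (1↔2, 3↔4, ...), then flip the case of every letter.
Applying both steps to "BavNNsurupJQq": "aBNvsNrupuQJq", then "AbnVSnRUPUqjQ".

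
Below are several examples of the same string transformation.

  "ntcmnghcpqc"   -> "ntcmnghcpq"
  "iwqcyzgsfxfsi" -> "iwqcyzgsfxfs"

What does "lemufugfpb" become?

The rule is to delete the last character.
Applying that to "lemufugfpb" gives "lemufugfp".

lemufugfp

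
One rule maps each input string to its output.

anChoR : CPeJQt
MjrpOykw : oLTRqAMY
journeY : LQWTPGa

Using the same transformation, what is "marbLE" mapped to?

In each case the input is transformed by: flip the case of every letter, then shift every letter 2 places forward in the alphabet (wrapping around).
Starting from "marbLE": after the first operation, "MARBle"; after the second, "OCTDng".
(Check on "anChoR": → "ANcHOr" → "CPeJQt" ✓)

OCTDng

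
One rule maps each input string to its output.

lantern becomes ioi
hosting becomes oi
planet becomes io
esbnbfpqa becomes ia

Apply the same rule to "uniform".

ia

Rule — shift every letter 5 places backward in the alphabet (wrapping around), then keep only the vowels.
For "uniform", step one produces "pidajmh"; step two turns that into "ia".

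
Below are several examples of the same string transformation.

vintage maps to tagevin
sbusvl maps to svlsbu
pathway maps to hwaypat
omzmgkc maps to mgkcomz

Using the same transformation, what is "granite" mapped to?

The transformation: move the first 3 characters to the end (rotate left by 3).
Applying that to "granite" gives "nitegra".

nitegra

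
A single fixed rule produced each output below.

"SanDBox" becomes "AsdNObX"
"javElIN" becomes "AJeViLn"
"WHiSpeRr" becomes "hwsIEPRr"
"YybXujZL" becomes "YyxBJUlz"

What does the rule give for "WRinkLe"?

What's happening: swap each adjacent pair of characters (1↔2, 3↔4, ...), then flip the case of every letter.
For "WRinkLe", step one produces "RWniLke"; step two turns that into "rwNIlKE".

rwNIlKE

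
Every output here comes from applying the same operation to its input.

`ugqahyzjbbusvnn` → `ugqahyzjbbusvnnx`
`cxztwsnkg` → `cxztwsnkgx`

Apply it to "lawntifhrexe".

Rule — append "x".
Doing the same to "lawntifhrexe": "lawntifhrexex".

lawntifhrexex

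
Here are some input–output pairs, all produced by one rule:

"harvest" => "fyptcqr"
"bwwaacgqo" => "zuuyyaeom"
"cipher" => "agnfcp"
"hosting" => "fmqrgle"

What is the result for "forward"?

The pattern: shift every letter 2 places backward in the alphabet (wrapping around).
For "forward" the result is "dmpuypb".

dmpuypb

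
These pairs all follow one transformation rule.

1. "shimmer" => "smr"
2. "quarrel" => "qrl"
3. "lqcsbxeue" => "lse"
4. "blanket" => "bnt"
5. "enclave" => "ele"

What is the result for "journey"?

Looking at the pairs, the operation is to keep one character in every 3, starting at position 1 (positions 1st, 4th, 7th, ...).
"journey" → "jry".

jry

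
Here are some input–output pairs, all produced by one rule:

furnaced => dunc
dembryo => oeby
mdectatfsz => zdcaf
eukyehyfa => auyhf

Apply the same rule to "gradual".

lrda

Each output is the input with this applied: move the last character to the front, then keep every other character starting from the first (positions 1st, 3rd, 5th, ...).
Applying both steps to "gradual": "lgradua", then "lrda".
(Check on "mdectatfsz": → "zmdectatfs" → "zdcaf" ✓)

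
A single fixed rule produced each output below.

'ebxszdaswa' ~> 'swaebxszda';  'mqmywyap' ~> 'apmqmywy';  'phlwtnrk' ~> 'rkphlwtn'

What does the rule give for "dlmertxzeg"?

The rule is to move the first 2 characters to the end (rotate left by 2), then swap the front and back halves of the string.
Doing the same to "dlmertxzeg": "zegdlmertx".

zegdlmertx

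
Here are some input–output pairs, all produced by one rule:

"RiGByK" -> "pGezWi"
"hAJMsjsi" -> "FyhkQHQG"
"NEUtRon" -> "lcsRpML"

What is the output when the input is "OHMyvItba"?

The pattern: flip the case of every letter, then shift every letter 2 places backward in the alphabet (wrapping around).
Starting from "OHMyvItba": after the first operation, "ohmYViTBA"; after the second, "mfkWTgRZY".

mfkWTgRZY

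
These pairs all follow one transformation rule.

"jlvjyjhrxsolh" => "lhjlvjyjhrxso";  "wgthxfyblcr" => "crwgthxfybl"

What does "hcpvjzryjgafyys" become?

yshcpvjzryjgafy

In each case the input is transformed by: move the last 2 characters to the front (rotate right by 2).
So "hcpvjzryjgafyys" becomes "yshcpvjzryjgafy".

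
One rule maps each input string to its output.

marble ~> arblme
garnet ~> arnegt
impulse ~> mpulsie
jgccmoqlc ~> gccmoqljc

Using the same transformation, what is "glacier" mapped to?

Rule — swap the first and last characters, then move the first character to the end.
On "glacier": the first step gives "rlacieg", and the second then gives "laciegr".

laciegr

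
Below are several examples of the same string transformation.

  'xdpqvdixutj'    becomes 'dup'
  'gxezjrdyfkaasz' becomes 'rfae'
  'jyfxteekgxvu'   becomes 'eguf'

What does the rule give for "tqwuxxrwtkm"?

xtw

In each case the input is transformed by: keep one character in every 3, starting at position 3 (positions 3rd, 6th, 9th, ...), then move the first character to the end.
"tqwuxxrwtkm" → "xtw".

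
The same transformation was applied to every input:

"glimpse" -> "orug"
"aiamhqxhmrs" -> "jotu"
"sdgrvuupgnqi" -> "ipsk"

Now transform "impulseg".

In each case the input is transformed by: shift every letter 2 places forward in the alphabet (wrapping around), then keep only the last 4 characters.
For "impulseg" the result is "nugi".

nugi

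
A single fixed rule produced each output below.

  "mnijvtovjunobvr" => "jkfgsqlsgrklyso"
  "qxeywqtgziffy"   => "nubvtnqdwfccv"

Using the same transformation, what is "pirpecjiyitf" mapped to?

Looking at the pairs, the operation is to shift every letter 3 places backward in the alphabet (wrapping around).
"pirpecjiyitf" → "mfombzgfvfqc".

mfombzgfvfqc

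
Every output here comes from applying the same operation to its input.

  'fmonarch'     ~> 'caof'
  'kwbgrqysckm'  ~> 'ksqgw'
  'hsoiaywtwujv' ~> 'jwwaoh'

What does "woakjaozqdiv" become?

iqojaw

The pattern: reverse the string, then keep every other character starting from the second (positions 2nd, 4th, 6th, ...).
Applying both steps to "woakjaozqdiv": "vidqzoajkaow", then "iqojaw".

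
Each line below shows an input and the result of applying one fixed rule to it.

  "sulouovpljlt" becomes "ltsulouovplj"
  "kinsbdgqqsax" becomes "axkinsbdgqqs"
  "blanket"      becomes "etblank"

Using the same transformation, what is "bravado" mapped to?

The pattern: move the last 2 characters to the front (rotate right by 2).
Doing the same to "bravado": "dobrava".

dobrava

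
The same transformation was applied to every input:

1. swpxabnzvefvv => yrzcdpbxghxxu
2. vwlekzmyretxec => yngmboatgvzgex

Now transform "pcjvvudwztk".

Looking at the pairs, the operation is to shift every letter 2 places forward in the alphabet (wrapping around), then move the first character to the end.
On "pcjvvudwztk" that produces "elxxwfybvmr".

elxxwfybvmr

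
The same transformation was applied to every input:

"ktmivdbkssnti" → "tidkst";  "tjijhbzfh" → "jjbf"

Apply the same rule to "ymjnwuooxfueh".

mnuofe

The rule is to keep every other character starting from the second (positions 2nd, 4th, 6th, ...).
So "ymjnwuooxfueh" becomes "mnuofe".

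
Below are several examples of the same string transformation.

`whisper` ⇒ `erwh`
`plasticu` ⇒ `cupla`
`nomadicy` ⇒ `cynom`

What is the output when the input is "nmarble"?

Looking at the pairs, the operation is to move the last 2 characters to the front (rotate right by 2), then delete the last 3 characters.
On "nmarble": the first step gives "lenmarb", and the second then gives "lenm".
(Check on "nomadicy": → "cynomadi" → "cynom" ✓)

lenm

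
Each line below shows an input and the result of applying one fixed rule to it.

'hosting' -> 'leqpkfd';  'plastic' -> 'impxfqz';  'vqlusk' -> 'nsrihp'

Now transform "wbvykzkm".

ytvswhjh

Rule — swap each adjacent pair of characters (1↔2, 3↔4, ...), then shift every letter 3 places backward in the alphabet (wrapping around).
For "wbvykzkm", step one produces "bwyvzkmk"; step two turns that into "ytvswhjh".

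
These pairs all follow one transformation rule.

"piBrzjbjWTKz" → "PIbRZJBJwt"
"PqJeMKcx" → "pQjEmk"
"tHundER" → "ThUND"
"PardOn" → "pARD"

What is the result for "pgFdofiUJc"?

The transformation: flip the case of every letter, then delete the last 2 characters.
"pgFdofiUJc" → "PGfDOFIujC" → "PGfDOFIu".

PGfDOFIu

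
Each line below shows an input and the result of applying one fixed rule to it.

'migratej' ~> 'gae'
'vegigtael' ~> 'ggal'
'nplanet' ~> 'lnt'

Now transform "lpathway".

aha

The rule is to delete the first 2 characters, then keep every other character starting from the first (positions 1st, 3rd, 5th, ...).
Applying both steps to "lpathway": "athway", then "aha".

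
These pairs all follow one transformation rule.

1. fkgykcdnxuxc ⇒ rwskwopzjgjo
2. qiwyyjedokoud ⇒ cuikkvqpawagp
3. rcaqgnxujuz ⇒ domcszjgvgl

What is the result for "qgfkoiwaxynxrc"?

The transformation: shift every letter 12 places forward in the alphabet (wrapping around).
Doing the same to "qgfkoiwaxynxrc": "csrwauimjkzjdo".

csrwauimjkzjdo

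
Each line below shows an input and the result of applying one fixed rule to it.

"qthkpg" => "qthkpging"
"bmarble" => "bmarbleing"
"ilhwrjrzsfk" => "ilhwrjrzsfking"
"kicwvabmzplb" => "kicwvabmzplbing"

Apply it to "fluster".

flustering

Each output is the input with this applied: append "ing".
For "fluster" the result is "flustering".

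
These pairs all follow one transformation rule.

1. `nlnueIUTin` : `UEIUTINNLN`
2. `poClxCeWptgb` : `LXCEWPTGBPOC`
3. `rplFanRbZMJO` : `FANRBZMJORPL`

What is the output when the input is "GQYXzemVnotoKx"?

Looking at the pairs, the operation is to move the first 3 characters to the end (rotate left by 3), then convert every letter to uppercase.
On "GQYXzemVnotoKx": the first step gives "XzemVnotoKxGQY", and the second then gives "XZEMVNOTOKXGQY".

XZEMVNOTOKXGQY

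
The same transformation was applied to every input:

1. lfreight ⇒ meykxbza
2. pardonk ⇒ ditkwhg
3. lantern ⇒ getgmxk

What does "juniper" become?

kcngbix

Looking at the pairs, the operation is to shift every letter 7 places backward in the alphabet (wrapping around), then move the last character to the front.
"juniper" → "cngbixk" → "kcngbix".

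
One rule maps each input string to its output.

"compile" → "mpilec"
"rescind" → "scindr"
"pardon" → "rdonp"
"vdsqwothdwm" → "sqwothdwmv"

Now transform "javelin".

Each output is the input with this applied: move the first character to the end, then delete the first character.
On "javelin" that produces "velinj".
(Check on "vdsqwothdwm": → "dsqwothdwmv" → "sqwothdwmv" ✓)

velinj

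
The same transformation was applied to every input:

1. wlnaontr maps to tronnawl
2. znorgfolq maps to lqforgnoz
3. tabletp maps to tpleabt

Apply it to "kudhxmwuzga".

gauzmwhxudk

The pattern: reverse the string, then swap each adjacent pair of characters (1↔2, 3↔4, ...).
For "kudhxmwuzga", step one produces "agzuwmxhduk"; step two turns that into "gauzmwhxudk".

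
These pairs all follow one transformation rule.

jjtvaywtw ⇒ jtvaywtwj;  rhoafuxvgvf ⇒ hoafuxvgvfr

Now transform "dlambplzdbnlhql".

Each output is the input with this applied: move the first character to the end.
Doing the same to "dlambplzdbnlhql": "lambplzdbnlhqld".

lambplzdbnlhqld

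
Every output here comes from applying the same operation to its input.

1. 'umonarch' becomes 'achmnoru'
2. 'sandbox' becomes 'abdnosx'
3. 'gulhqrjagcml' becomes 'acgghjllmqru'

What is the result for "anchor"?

Looking at the pairs, the operation is to sort the characters into alphabetical order.
"anchor" → "achnor".

achnor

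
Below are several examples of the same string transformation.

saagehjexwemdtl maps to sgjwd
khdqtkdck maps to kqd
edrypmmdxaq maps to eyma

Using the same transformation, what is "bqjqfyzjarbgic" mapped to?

bqzri

The rule is to keep one character in every 3, starting at position 1 (positions 1st, 4th, 7th, ...).
So "bqjqfyzjarbgic" becomes "bqzri".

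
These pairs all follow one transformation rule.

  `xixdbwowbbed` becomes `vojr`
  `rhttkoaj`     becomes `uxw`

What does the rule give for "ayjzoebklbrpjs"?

Looking at the pairs, the operation is to shift every letter 13 places forward in the alphabet (wrapping around) — i.e. ROT13, then keep one character in every 3, starting at position 2 (positions 2nd, 5th, 8th, ...).
Applying both steps to "ayjzoebklbrpjs": "nlwmbroxyoecwf", then "lbxef".

lbxef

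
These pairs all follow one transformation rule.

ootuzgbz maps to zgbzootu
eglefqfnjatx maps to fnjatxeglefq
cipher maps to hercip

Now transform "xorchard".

hardxorc

The rule is to swap the front and back halves of the string.
For "xorchard" the result is "hardxorc".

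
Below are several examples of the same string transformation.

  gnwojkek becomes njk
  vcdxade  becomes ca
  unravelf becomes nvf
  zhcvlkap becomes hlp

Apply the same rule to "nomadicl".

odl

The pattern: keep one character in every 3, starting at position 2 (positions 2nd, 5th, 8th, ...).
Applying that to "nomadicl" gives "odl".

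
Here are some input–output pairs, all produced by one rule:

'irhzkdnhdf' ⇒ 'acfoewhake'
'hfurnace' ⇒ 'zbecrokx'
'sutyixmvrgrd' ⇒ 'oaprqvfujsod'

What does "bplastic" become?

The pattern: move the last 2 characters to the front (rotate right by 2), then shift every letter 3 places backward in the alphabet (wrapping around).
For "bplastic", step one produces "icbplast"; step two turns that into "fzymixpq".

fzymixpq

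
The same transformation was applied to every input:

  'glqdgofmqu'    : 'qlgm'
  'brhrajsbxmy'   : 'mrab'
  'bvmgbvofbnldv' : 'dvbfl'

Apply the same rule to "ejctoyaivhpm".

pjoi

Rule — move the last 2 characters to the front (rotate right by 2), then keep one character in every 3, starting at position 1 (positions 1st, 4th, 7th, ...).
On "ejctoyaivhpm": the first step gives "pmejctoyaivh", and the second then gives "pjoi".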